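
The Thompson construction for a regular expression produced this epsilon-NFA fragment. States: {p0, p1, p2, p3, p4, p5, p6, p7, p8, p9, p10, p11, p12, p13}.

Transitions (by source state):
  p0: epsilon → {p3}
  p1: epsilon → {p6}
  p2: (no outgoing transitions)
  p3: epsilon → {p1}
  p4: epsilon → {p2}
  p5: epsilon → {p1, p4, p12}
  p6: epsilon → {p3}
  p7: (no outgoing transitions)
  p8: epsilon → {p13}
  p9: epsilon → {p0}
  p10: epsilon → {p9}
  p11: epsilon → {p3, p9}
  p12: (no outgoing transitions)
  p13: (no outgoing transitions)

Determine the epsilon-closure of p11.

Start with {p11}.
From p11 via epsilon: add p3, p9.
From p3 via epsilon: add p1.
From p9 via epsilon: add p0.
From p1 via epsilon: add p6.
No new states can be added; the closed set is {p0, p1, p3, p6, p9, p11}.

{p0, p1, p3, p6, p9, p11}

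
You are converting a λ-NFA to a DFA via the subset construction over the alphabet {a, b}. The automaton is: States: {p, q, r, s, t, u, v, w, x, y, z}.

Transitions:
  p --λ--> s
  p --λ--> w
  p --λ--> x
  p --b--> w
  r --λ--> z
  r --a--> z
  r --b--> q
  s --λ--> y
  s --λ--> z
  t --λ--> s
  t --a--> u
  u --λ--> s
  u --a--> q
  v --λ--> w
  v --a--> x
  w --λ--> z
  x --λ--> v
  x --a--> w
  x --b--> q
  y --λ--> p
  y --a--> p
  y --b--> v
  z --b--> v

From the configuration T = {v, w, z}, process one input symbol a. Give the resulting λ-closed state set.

v on a → {x}.
No a-transition from w, z.
Union after reading a: {x}.
Now take the λ-closure:
From x via λ: add v.
From v via λ: add w.
From w via λ: add z.
No new states can be added; the closed set is {v, w, x, z}.

{v, w, x, z}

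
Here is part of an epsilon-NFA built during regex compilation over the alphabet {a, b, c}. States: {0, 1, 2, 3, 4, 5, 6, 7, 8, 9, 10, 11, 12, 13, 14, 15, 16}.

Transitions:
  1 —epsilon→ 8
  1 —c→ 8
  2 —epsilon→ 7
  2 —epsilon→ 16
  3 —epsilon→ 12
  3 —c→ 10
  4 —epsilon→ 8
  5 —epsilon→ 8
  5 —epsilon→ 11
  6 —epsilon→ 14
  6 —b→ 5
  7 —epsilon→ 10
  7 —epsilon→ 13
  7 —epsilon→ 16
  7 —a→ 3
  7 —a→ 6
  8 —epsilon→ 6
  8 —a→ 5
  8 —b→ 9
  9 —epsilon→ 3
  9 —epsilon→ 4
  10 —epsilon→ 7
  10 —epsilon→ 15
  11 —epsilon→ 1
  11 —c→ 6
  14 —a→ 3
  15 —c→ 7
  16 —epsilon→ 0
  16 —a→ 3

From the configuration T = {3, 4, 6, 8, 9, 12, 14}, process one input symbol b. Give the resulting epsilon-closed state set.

{1, 3, 4, 5, 6, 8, 9, 11, 12, 14}

6 on b → {5}.
8 on b → {9}.
No b-transition from 3, 4, 9, 12, 14.
Union after reading b: {5, 9}.
Now take the epsilon-closure:
From 5 via epsilon: add 8, 11.
From 9 via epsilon: add 3, 4.
From 3 via epsilon: add 12.
From 8 via epsilon: add 6.
From 11 via epsilon: add 1.
From 6 via epsilon: add 14.
No new states can be added; the closed set is {1, 3, 4, 5, 6, 8, 9, 11, 12, 14}.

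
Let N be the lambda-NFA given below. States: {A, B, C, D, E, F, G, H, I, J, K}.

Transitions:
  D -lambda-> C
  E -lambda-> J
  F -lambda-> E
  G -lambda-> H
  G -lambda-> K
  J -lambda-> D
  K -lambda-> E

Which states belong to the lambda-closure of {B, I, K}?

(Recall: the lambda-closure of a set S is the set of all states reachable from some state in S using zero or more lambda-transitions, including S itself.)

Start with {B, I, K}.
From K via lambda: add E.
From E via lambda: add J.
From J via lambda: add D.
From D via lambda: add C.
No new states can be added; the closed set is {B, C, D, E, I, J, K}.

{B, C, D, E, I, J, K}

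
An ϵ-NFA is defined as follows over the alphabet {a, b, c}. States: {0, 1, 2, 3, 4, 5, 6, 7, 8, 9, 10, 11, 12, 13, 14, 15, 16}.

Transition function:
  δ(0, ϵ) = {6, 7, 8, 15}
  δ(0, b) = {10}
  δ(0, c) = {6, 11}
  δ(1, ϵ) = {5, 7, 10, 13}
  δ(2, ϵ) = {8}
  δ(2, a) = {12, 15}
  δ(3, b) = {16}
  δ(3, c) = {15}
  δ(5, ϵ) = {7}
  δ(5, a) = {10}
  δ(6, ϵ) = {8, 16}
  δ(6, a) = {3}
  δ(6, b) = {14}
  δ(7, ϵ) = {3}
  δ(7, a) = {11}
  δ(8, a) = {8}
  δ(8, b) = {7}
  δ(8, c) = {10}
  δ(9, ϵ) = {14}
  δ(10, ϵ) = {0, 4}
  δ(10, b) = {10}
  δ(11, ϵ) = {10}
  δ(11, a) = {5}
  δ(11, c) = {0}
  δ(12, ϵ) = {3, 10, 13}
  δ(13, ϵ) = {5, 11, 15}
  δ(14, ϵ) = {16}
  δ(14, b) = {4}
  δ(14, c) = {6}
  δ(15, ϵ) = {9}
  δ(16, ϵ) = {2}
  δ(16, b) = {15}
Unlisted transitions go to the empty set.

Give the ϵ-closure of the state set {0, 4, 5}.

{0, 2, 3, 4, 5, 6, 7, 8, 9, 14, 15, 16}

Start with {0, 4, 5}.
From 0 via ϵ: add 6, 7, 8, 15.
From 6 via ϵ: add 16.
From 7 via ϵ: add 3.
From 15 via ϵ: add 9.
From 9 via ϵ: add 14.
From 16 via ϵ: add 2.
No new states can be added; the closed set is {0, 2, 3, 4, 5, 6, 7, 8, 9, 14, 15, 16}.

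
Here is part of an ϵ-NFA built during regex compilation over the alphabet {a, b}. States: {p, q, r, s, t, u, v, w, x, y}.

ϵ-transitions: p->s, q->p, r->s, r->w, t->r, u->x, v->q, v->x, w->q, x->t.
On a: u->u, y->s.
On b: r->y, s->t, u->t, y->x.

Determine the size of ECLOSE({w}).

4

Start with {w}.
From w via ϵ: add q.
From q via ϵ: add p.
From p via ϵ: add s.
ϵ-closure = {p, q, s, w}, which has 4 states.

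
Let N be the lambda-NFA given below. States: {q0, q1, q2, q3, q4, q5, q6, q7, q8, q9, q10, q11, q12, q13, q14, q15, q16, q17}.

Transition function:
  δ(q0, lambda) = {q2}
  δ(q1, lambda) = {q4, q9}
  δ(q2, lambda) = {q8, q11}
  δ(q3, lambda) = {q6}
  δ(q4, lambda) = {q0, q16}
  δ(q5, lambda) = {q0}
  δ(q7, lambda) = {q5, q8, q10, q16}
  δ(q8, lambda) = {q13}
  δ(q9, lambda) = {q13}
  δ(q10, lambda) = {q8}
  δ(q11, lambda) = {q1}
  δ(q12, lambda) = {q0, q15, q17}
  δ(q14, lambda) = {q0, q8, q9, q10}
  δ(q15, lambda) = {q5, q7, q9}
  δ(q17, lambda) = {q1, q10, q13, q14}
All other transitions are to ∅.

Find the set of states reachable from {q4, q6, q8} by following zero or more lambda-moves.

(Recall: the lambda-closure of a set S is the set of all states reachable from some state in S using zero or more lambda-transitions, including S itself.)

Start with {q4, q6, q8}.
From q4 via lambda: add q0, q16.
From q8 via lambda: add q13.
From q0 via lambda: add q2.
From q2 via lambda: add q11.
From q11 via lambda: add q1.
From q1 via lambda: add q9.
No new states can be added; the closed set is {q0, q1, q2, q4, q6, q8, q9, q11, q13, q16}.

{q0, q1, q2, q4, q6, q8, q9, q11, q13, q16}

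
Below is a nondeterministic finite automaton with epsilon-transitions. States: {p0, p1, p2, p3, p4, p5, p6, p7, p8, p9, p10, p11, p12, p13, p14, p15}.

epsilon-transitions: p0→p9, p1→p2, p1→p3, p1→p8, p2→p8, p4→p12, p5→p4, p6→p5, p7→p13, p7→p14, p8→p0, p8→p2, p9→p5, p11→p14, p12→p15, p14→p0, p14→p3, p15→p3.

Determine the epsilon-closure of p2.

Start with {p2}.
From p2 via epsilon: add p8.
From p8 via epsilon: add p0.
From p0 via epsilon: add p9.
From p9 via epsilon: add p5.
From p5 via epsilon: add p4.
From p4 via epsilon: add p12.
From p12 via epsilon: add p15.
From p15 via epsilon: add p3.
No new states can be added; the closed set is {p0, p2, p3, p4, p5, p8, p9, p12, p15}.

{p0, p2, p3, p4, p5, p8, p9, p12, p15}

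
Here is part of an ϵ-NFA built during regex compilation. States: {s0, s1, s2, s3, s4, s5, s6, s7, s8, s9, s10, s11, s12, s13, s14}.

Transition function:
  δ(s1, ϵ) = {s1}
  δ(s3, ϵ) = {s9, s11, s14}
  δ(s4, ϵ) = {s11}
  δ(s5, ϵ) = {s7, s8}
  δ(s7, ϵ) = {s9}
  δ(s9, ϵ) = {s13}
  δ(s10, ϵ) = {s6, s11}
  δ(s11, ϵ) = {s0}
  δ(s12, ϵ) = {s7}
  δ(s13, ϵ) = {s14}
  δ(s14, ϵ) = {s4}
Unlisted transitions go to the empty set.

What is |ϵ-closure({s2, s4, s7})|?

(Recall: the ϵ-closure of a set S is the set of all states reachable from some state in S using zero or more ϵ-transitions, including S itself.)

8

Start with {s2, s4, s7}.
From s4 via ϵ: add s11.
From s7 via ϵ: add s9.
From s9 via ϵ: add s13.
From s11 via ϵ: add s0.
From s13 via ϵ: add s14.
ϵ-closure = {s0, s2, s4, s7, s9, s11, s13, s14}, which has 8 states.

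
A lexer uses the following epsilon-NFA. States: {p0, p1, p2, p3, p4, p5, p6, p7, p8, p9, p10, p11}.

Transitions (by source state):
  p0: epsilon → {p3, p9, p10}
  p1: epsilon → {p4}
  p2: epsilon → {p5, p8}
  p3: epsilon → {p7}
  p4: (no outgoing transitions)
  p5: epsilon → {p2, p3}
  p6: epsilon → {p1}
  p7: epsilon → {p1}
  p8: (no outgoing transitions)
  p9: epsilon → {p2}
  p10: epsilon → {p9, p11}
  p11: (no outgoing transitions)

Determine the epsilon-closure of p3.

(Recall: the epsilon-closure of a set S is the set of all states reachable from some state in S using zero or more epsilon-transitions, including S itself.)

{p1, p3, p4, p7}

Start with {p3}.
From p3 via epsilon: add p7.
From p7 via epsilon: add p1.
From p1 via epsilon: add p4.
No new states can be added; the closed set is {p1, p3, p4, p7}.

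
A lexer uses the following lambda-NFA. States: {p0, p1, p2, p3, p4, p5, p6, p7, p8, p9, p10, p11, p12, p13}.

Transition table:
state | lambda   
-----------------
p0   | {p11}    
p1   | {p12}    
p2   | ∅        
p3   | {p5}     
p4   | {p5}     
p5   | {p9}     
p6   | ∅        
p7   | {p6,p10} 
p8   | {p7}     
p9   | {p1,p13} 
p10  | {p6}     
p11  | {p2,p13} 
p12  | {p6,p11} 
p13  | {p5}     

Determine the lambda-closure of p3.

Start with {p3}.
From p3 via lambda: add p5.
From p5 via lambda: add p9.
From p9 via lambda: add p1, p13.
From p1 via lambda: add p12.
From p12 via lambda: add p6, p11.
From p11 via lambda: add p2.
No new states can be added; the closed set is {p1, p2, p3, p5, p6, p9, p11, p12, p13}.

{p1, p2, p3, p5, p6, p9, p11, p12, p13}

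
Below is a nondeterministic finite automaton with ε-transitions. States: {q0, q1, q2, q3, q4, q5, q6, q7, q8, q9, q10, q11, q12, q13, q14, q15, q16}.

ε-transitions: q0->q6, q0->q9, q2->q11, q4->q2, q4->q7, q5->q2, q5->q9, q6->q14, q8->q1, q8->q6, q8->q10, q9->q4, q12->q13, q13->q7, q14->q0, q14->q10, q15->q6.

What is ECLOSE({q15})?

Start with {q15}.
From q15 via ε: add q6.
From q6 via ε: add q14.
From q14 via ε: add q0, q10.
From q0 via ε: add q9.
From q9 via ε: add q4.
From q4 via ε: add q2, q7.
From q2 via ε: add q11.
No new states can be added; the closed set is {q0, q2, q4, q6, q7, q9, q10, q11, q14, q15}.

{q0, q2, q4, q6, q7, q9, q10, q11, q14, q15}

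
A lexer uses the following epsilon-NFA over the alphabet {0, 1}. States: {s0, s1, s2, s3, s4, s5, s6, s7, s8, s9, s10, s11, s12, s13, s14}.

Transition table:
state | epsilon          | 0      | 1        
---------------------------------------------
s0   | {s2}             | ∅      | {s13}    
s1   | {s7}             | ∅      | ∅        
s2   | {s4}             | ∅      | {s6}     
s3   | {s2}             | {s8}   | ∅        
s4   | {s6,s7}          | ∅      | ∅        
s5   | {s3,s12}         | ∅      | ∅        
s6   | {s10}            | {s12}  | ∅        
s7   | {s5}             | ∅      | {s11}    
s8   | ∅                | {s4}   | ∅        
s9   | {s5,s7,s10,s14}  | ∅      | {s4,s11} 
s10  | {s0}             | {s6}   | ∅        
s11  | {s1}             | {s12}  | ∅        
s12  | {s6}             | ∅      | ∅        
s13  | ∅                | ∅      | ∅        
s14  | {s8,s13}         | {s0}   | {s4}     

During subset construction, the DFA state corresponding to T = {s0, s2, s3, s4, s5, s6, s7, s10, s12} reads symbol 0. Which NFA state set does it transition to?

{s0, s2, s3, s4, s5, s6, s7, s8, s10, s12}

s3 on 0 → {s8}.
s6 on 0 → {s12}.
s10 on 0 → {s6}.
No 0-transition from s0, s2, s4, s5, s7, s12.
Union after reading 0: {s6, s8, s12}.
Now take the epsilon-closure:
From s6 via epsilon: add s10.
From s10 via epsilon: add s0.
From s0 via epsilon: add s2.
From s2 via epsilon: add s4.
From s4 via epsilon: add s7.
From s7 via epsilon: add s5.
From s5 via epsilon: add s3.
No new states can be added; the closed set is {s0, s2, s3, s4, s5, s6, s7, s8, s10, s12}.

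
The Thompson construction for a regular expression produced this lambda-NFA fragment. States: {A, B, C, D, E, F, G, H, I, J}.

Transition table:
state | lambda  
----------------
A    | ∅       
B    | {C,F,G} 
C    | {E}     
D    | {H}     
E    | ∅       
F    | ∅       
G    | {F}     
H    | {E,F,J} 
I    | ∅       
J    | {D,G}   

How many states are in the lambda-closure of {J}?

Start with {J}.
From J via lambda: add D, G.
From D via lambda: add H.
From G via lambda: add F.
From H via lambda: add E.
lambda-closure = {D, E, F, G, H, J}, which has 6 states.

6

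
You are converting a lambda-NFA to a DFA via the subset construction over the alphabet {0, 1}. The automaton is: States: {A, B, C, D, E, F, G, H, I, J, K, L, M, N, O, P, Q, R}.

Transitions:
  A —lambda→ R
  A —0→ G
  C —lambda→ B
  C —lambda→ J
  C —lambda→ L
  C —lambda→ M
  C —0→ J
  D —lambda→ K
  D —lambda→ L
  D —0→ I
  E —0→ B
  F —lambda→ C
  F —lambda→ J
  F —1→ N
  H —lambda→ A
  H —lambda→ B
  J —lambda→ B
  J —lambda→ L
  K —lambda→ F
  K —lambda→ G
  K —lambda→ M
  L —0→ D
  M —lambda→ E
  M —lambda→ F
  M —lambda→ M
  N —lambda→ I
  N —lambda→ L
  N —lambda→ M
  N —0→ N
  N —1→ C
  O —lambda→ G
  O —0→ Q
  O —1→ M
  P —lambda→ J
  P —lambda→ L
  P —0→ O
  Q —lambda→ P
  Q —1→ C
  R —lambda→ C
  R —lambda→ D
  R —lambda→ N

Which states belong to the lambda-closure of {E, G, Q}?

{B, E, G, J, L, P, Q}

Start with {E, G, Q}.
From Q via lambda: add P.
From P via lambda: add J, L.
From J via lambda: add B.
No new states can be added; the closed set is {B, E, G, J, L, P, Q}.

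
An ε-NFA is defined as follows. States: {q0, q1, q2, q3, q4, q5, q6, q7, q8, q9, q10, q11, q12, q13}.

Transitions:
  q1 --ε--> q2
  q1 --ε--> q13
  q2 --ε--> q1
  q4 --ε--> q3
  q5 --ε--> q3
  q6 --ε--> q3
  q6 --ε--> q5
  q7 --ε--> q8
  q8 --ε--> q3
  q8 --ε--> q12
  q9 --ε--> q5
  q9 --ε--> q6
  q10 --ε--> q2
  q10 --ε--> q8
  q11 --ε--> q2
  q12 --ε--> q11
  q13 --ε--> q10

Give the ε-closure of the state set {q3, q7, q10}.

Start with {q3, q7, q10}.
From q7 via ε: add q8.
From q10 via ε: add q2.
From q2 via ε: add q1.
From q8 via ε: add q12.
From q1 via ε: add q13.
From q12 via ε: add q11.
No new states can be added; the closed set is {q1, q2, q3, q7, q8, q10, q11, q12, q13}.

{q1, q2, q3, q7, q8, q10, q11, q12, q13}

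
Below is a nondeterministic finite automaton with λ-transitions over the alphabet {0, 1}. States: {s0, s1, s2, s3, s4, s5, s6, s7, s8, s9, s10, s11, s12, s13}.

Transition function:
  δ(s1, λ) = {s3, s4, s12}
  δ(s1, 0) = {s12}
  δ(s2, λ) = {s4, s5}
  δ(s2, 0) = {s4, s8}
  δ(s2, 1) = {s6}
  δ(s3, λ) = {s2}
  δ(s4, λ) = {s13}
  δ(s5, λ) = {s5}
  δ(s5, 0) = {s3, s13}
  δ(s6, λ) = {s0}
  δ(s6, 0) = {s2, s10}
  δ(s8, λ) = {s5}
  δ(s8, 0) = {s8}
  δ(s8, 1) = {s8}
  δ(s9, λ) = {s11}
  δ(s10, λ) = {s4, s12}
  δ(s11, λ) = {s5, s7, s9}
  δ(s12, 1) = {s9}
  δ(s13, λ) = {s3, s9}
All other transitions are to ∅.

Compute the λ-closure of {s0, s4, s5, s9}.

Start with {s0, s4, s5, s9}.
From s4 via λ: add s13.
From s9 via λ: add s11.
From s11 via λ: add s7.
From s13 via λ: add s3.
From s3 via λ: add s2.
No new states can be added; the closed set is {s0, s2, s3, s4, s5, s7, s9, s11, s13}.

{s0, s2, s3, s4, s5, s7, s9, s11, s13}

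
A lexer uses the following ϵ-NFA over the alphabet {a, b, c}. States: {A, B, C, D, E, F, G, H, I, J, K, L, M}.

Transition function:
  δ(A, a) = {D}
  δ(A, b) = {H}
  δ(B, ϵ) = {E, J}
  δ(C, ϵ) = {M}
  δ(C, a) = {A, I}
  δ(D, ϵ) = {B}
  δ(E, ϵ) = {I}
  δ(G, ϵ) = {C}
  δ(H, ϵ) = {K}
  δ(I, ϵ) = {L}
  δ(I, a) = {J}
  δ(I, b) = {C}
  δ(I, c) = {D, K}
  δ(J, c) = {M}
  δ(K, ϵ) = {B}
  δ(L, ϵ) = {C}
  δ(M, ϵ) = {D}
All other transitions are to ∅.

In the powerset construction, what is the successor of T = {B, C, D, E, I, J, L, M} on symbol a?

{A, B, C, D, E, I, J, L, M}

C on a → {A, I}.
I on a → {J}.
No a-transition from B, D, E, J, L, M.
Union after reading a: {A, I, J}.
Now take the ϵ-closure:
From I via ϵ: add L.
From L via ϵ: add C.
From C via ϵ: add M.
From M via ϵ: add D.
From D via ϵ: add B.
From B via ϵ: add E.
No new states can be added; the closed set is {A, B, C, D, E, I, J, L, M}.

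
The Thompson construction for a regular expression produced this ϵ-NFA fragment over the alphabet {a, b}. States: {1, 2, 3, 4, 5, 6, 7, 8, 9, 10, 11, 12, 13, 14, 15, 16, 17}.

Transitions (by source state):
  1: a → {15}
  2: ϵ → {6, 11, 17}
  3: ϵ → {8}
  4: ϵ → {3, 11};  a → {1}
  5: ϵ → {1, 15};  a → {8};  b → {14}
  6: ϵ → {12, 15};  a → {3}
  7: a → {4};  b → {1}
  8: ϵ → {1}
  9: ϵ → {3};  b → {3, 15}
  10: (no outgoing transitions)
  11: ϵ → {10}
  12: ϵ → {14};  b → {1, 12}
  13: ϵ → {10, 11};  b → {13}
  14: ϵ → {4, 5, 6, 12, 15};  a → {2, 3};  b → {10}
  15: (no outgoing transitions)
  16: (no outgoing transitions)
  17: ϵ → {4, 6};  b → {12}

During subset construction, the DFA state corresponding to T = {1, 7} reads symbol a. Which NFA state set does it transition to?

1 on a → {15}.
7 on a → {4}.
Union after reading a: {4, 15}.
Now take the ϵ-closure:
From 4 via ϵ: add 3, 11.
From 3 via ϵ: add 8.
From 11 via ϵ: add 10.
From 8 via ϵ: add 1.
No new states can be added; the closed set is {1, 3, 4, 8, 10, 11, 15}.

{1, 3, 4, 8, 10, 11, 15}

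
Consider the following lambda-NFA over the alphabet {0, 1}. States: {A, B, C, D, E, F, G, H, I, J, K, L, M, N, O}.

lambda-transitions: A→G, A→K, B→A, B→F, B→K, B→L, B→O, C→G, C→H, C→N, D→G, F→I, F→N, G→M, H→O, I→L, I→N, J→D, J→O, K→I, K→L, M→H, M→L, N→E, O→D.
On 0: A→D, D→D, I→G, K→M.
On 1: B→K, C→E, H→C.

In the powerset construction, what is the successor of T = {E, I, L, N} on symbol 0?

{D, G, H, L, M, O}

I on 0 → {G}.
No 0-transition from E, L, N.
Union after reading 0: {G}.
Now take the lambda-closure:
From G via lambda: add M.
From M via lambda: add H, L.
From H via lambda: add O.
From O via lambda: add D.
No new states can be added; the closed set is {D, G, H, L, M, O}.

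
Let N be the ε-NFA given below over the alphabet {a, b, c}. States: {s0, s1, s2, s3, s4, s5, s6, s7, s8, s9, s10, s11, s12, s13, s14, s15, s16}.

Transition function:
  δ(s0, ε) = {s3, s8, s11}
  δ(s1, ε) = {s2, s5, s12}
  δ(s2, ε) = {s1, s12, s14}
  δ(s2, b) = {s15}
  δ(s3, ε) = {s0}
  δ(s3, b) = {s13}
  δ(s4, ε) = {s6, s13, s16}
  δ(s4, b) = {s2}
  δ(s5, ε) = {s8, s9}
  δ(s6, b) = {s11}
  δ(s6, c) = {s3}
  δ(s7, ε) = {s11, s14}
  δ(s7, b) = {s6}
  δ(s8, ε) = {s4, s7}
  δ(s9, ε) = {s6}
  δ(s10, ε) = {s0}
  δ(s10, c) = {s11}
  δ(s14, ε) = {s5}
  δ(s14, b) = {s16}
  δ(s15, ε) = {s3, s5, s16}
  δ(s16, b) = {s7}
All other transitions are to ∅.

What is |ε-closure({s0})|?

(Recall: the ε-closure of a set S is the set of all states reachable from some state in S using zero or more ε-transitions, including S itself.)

12

Start with {s0}.
From s0 via ε: add s3, s8, s11.
From s8 via ε: add s4, s7.
From s4 via ε: add s6, s13, s16.
From s7 via ε: add s14.
From s14 via ε: add s5.
From s5 via ε: add s9.
ε-closure = {s0, s3, s4, s5, s6, s7, s8, s9, s11, s13, s14, s16}, which has 12 states.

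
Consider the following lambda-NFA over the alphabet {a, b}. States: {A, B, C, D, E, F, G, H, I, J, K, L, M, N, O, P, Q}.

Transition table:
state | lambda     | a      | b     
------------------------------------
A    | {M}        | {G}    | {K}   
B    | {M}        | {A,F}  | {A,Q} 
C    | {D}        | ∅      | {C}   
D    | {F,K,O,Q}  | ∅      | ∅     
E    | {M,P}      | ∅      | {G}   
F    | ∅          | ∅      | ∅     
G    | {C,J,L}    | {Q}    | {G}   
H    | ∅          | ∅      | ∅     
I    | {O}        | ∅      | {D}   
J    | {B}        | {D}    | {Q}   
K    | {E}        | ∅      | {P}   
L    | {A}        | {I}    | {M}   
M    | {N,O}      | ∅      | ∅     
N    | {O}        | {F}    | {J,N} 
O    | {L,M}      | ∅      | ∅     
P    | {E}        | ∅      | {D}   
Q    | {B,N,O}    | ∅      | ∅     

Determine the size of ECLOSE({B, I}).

Start with {B, I}.
From B via lambda: add M.
From I via lambda: add O.
From M via lambda: add N.
From O via lambda: add L.
From L via lambda: add A.
lambda-closure = {A, B, I, L, M, N, O}, which has 7 states.

7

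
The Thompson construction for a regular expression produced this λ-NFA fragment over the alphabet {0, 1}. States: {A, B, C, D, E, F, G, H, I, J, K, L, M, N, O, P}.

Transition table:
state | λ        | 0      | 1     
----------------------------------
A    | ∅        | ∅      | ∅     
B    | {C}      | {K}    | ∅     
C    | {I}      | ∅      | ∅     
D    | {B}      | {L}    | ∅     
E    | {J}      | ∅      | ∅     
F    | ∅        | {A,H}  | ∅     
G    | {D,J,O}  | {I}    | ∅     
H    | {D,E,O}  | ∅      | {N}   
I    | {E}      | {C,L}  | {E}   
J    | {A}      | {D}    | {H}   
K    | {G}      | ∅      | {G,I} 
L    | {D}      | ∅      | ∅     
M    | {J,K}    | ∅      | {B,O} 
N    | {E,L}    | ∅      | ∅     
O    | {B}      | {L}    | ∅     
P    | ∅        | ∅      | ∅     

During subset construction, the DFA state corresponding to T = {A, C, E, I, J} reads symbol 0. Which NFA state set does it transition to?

I on 0 → {C, L}.
J on 0 → {D}.
No 0-transition from A, C, E.
Union after reading 0: {C, D, L}.
Now take the λ-closure:
From C via λ: add I.
From D via λ: add B.
From I via λ: add E.
From E via λ: add J.
From J via λ: add A.
No new states can be added; the closed set is {A, B, C, D, E, I, J, L}.

{A, B, C, D, E, I, J, L}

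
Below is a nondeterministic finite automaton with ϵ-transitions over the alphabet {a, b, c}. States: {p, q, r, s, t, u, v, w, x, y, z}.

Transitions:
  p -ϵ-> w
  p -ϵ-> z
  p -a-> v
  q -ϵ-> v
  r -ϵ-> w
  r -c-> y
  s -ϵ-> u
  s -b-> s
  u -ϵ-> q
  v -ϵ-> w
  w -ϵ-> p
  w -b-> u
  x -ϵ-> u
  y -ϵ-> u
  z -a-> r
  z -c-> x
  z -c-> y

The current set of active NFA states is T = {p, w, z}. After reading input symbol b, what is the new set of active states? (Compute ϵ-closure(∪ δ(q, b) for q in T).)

w on b → {u}.
No b-transition from p, z.
Union after reading b: {u}.
Now take the ϵ-closure:
From u via ϵ: add q.
From q via ϵ: add v.
From v via ϵ: add w.
From w via ϵ: add p.
From p via ϵ: add z.
No new states can be added; the closed set is {p, q, u, v, w, z}.

{p, q, u, v, w, z}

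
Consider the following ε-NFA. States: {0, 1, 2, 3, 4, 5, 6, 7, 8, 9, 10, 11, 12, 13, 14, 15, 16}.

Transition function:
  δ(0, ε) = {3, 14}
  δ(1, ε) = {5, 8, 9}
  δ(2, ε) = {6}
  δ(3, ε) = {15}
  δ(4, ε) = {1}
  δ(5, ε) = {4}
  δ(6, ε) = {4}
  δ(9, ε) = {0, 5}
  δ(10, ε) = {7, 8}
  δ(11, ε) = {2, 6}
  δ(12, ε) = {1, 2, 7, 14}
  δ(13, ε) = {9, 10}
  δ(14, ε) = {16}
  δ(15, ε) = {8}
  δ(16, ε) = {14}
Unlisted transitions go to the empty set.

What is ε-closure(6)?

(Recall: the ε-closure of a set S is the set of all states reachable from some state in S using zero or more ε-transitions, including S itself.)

Start with {6}.
From 6 via ε: add 4.
From 4 via ε: add 1.
From 1 via ε: add 5, 8, 9.
From 9 via ε: add 0.
From 0 via ε: add 3, 14.
From 3 via ε: add 15.
From 14 via ε: add 16.
No new states can be added; the closed set is {0, 1, 3, 4, 5, 6, 8, 9, 14, 15, 16}.

{0, 1, 3, 4, 5, 6, 8, 9, 14, 15, 16}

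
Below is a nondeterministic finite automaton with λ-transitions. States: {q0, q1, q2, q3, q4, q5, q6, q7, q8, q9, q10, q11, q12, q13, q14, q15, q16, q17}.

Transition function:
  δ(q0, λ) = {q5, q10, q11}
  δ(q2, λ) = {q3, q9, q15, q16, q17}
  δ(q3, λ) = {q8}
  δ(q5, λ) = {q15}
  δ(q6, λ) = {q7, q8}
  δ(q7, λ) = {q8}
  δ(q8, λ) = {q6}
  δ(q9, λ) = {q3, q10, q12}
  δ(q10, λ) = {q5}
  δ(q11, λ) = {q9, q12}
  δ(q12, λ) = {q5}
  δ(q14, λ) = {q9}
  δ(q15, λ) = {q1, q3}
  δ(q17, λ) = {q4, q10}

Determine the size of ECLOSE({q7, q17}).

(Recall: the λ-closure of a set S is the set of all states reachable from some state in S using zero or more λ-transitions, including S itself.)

Start with {q7, q17}.
From q7 via λ: add q8.
From q17 via λ: add q4, q10.
From q8 via λ: add q6.
From q10 via λ: add q5.
From q5 via λ: add q15.
From q15 via λ: add q1, q3.
λ-closure = {q1, q3, q4, q5, q6, q7, q8, q10, q15, q17}, which has 10 states.

10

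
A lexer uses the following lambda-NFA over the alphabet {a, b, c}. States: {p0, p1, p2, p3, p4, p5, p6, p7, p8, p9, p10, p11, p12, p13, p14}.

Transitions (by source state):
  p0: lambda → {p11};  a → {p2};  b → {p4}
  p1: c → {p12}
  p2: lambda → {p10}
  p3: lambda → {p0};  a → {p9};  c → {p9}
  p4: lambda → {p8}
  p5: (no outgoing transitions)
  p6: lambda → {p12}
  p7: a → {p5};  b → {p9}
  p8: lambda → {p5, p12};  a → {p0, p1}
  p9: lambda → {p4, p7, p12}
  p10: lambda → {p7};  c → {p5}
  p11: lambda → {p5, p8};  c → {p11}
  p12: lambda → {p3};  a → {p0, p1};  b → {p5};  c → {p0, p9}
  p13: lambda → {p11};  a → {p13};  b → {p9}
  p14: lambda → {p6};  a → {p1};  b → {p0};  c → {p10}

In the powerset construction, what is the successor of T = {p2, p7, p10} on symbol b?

{p0, p3, p4, p5, p7, p8, p9, p11, p12}

p7 on b → {p9}.
No b-transition from p2, p10.
Union after reading b: {p9}.
Now take the lambda-closure:
From p9 via lambda: add p4, p7, p12.
From p4 via lambda: add p8.
From p12 via lambda: add p3.
From p3 via lambda: add p0.
From p8 via lambda: add p5.
From p0 via lambda: add p11.
No new states can be added; the closed set is {p0, p3, p4, p5, p7, p8, p9, p11, p12}.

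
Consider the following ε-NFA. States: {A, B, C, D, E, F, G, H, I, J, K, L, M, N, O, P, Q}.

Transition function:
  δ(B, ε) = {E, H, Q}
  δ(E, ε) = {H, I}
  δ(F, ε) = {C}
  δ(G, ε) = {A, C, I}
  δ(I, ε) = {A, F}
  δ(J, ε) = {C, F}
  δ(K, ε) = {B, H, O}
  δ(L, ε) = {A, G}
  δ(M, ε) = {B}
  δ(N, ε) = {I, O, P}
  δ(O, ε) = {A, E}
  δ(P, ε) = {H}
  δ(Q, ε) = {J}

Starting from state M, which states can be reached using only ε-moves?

{A, B, C, E, F, H, I, J, M, Q}

Start with {M}.
From M via ε: add B.
From B via ε: add E, H, Q.
From E via ε: add I.
From Q via ε: add J.
From I via ε: add A, F.
From J via ε: add C.
No new states can be added; the closed set is {A, B, C, E, F, H, I, J, M, Q}.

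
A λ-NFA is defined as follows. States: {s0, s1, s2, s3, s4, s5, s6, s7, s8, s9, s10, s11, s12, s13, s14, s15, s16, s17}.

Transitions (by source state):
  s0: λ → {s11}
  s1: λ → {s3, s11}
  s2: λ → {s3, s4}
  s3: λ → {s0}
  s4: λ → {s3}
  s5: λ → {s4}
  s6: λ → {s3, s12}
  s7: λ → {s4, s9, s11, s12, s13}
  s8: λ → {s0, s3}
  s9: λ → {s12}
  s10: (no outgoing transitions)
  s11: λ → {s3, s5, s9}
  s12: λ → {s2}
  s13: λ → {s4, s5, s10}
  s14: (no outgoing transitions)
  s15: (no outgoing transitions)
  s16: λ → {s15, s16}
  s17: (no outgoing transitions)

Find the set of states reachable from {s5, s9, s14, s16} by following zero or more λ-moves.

{s0, s2, s3, s4, s5, s9, s11, s12, s14, s15, s16}

Start with {s5, s9, s14, s16}.
From s5 via λ: add s4.
From s9 via λ: add s12.
From s16 via λ: add s15.
From s4 via λ: add s3.
From s12 via λ: add s2.
From s3 via λ: add s0.
From s0 via λ: add s11.
No new states can be added; the closed set is {s0, s2, s3, s4, s5, s9, s11, s12, s14, s15, s16}.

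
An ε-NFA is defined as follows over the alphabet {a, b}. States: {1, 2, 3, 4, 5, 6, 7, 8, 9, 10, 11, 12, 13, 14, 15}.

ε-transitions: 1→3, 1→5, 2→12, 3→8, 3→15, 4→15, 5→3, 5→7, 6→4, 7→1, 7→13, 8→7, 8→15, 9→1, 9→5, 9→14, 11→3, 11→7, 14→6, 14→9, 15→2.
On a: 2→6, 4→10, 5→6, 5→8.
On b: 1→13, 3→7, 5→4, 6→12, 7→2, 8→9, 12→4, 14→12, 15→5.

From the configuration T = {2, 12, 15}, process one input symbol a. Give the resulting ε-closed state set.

2 on a → {6}.
No a-transition from 12, 15.
Union after reading a: {6}.
Now take the ε-closure:
From 6 via ε: add 4.
From 4 via ε: add 15.
From 15 via ε: add 2.
From 2 via ε: add 12.
No new states can be added; the closed set is {2, 4, 6, 12, 15}.

{2, 4, 6, 12, 15}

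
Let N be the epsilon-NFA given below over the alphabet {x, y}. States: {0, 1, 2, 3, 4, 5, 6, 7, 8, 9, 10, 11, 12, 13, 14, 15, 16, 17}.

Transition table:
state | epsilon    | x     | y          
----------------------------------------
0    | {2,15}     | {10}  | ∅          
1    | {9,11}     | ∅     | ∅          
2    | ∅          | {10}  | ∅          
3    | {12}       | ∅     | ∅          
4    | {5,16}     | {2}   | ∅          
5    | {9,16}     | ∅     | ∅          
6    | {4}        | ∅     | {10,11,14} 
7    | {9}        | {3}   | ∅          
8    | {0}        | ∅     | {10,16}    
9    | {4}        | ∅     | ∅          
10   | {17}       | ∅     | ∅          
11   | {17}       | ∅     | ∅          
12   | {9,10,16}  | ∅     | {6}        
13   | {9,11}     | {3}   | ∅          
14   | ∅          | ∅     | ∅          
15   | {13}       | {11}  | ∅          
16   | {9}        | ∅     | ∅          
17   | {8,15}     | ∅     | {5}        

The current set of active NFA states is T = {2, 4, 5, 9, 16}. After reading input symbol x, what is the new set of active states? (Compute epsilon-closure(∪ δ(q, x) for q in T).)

{0, 2, 4, 5, 8, 9, 10, 11, 13, 15, 16, 17}

2 on x → {10}.
4 on x → {2}.
No x-transition from 5, 9, 16.
Union after reading x: {2, 10}.
Now take the epsilon-closure:
From 10 via epsilon: add 17.
From 17 via epsilon: add 8, 15.
From 8 via epsilon: add 0.
From 15 via epsilon: add 13.
From 13 via epsilon: add 9, 11.
From 9 via epsilon: add 4.
From 4 via epsilon: add 5, 16.
No new states can be added; the closed set is {0, 2, 4, 5, 8, 9, 10, 11, 13, 15, 16, 17}.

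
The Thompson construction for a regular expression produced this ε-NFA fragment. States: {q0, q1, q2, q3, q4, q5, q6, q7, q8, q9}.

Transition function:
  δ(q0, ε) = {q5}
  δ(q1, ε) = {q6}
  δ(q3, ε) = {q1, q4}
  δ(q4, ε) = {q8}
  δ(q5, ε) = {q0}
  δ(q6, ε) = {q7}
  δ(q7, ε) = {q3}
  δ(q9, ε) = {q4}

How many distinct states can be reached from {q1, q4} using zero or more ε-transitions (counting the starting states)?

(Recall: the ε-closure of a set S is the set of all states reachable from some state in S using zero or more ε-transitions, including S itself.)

6

Start with {q1, q4}.
From q1 via ε: add q6.
From q4 via ε: add q8.
From q6 via ε: add q7.
From q7 via ε: add q3.
ε-closure = {q1, q3, q4, q6, q7, q8}, which has 6 states.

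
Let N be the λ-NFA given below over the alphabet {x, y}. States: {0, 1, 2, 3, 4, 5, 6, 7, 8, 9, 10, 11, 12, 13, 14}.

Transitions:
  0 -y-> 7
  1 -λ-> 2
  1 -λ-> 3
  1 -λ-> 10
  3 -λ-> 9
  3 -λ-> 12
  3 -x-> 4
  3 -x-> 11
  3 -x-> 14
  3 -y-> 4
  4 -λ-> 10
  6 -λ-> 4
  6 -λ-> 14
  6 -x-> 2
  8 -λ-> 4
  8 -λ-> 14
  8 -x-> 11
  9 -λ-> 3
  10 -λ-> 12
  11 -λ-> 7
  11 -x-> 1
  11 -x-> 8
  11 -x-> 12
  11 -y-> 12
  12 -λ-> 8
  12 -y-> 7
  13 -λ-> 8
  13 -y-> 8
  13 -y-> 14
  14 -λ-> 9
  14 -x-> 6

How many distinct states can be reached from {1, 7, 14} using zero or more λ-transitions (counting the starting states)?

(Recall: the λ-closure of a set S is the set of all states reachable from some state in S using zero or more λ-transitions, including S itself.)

Start with {1, 7, 14}.
From 1 via λ: add 2, 3, 10.
From 14 via λ: add 9.
From 3 via λ: add 12.
From 12 via λ: add 8.
From 8 via λ: add 4.
λ-closure = {1, 2, 3, 4, 7, 8, 9, 10, 12, 14}, which has 10 states.

10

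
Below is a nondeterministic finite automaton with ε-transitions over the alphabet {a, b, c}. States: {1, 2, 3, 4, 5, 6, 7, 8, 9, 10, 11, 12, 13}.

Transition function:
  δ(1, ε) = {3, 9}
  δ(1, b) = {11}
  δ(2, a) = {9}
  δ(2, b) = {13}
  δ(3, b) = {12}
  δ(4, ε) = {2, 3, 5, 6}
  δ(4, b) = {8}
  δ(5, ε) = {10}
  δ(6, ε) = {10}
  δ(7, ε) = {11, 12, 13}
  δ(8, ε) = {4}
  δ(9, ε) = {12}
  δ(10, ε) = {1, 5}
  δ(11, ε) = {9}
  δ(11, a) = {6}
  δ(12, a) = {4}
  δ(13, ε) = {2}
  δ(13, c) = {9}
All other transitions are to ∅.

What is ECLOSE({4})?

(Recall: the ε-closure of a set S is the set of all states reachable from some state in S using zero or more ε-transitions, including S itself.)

Start with {4}.
From 4 via ε: add 2, 3, 5, 6.
From 5 via ε: add 10.
From 10 via ε: add 1.
From 1 via ε: add 9.
From 9 via ε: add 12.
No new states can be added; the closed set is {1, 2, 3, 4, 5, 6, 9, 10, 12}.

{1, 2, 3, 4, 5, 6, 9, 10, 12}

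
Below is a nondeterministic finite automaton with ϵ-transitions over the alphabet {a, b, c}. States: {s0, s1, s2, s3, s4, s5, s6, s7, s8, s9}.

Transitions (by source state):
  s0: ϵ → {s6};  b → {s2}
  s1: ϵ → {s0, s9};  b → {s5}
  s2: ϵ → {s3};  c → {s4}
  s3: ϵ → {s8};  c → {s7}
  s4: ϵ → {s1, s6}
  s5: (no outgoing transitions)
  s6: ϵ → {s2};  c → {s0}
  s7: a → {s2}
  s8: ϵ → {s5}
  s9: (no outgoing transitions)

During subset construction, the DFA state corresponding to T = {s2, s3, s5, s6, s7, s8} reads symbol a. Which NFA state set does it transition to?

{s2, s3, s5, s8}

s7 on a → {s2}.
No a-transition from s2, s3, s5, s6, s8.
Union after reading a: {s2}.
Now take the ϵ-closure:
From s2 via ϵ: add s3.
From s3 via ϵ: add s8.
From s8 via ϵ: add s5.
No new states can be added; the closed set is {s2, s3, s5, s8}.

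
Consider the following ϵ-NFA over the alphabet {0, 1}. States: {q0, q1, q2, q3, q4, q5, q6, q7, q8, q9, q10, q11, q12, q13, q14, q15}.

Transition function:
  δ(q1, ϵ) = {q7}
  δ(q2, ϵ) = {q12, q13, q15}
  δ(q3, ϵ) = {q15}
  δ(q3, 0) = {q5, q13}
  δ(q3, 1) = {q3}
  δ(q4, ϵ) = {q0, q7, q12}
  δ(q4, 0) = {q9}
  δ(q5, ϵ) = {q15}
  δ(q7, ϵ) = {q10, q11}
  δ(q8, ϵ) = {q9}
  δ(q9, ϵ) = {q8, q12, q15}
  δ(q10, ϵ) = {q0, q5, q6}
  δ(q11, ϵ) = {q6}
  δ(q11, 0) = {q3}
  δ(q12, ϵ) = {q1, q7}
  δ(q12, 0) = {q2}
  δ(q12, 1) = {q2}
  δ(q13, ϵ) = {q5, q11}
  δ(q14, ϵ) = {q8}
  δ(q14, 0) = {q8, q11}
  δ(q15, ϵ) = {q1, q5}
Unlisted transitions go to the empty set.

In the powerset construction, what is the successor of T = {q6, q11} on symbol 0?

q11 on 0 → {q3}.
No 0-transition from q6.
Union after reading 0: {q3}.
Now take the ϵ-closure:
From q3 via ϵ: add q15.
From q15 via ϵ: add q1, q5.
From q1 via ϵ: add q7.
From q7 via ϵ: add q10, q11.
From q10 via ϵ: add q0, q6.
No new states can be added; the closed set is {q0, q1, q3, q5, q6, q7, q10, q11, q15}.

{q0, q1, q3, q5, q6, q7, q10, q11, q15}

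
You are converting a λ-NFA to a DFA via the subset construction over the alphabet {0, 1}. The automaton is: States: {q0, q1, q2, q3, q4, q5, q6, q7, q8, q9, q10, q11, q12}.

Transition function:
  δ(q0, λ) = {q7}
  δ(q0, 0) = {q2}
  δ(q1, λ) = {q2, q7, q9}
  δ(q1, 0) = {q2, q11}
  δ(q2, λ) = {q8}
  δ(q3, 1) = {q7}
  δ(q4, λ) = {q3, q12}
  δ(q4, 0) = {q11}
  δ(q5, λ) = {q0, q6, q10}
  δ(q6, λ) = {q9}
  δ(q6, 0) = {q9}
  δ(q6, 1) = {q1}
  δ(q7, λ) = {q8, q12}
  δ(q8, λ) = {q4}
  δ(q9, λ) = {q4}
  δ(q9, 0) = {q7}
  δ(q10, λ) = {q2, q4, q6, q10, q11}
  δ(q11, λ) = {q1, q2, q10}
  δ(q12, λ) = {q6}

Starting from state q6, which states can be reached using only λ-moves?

Start with {q6}.
From q6 via λ: add q9.
From q9 via λ: add q4.
From q4 via λ: add q3, q12.
No new states can be added; the closed set is {q3, q4, q6, q9, q12}.

{q3, q4, q6, q9, q12}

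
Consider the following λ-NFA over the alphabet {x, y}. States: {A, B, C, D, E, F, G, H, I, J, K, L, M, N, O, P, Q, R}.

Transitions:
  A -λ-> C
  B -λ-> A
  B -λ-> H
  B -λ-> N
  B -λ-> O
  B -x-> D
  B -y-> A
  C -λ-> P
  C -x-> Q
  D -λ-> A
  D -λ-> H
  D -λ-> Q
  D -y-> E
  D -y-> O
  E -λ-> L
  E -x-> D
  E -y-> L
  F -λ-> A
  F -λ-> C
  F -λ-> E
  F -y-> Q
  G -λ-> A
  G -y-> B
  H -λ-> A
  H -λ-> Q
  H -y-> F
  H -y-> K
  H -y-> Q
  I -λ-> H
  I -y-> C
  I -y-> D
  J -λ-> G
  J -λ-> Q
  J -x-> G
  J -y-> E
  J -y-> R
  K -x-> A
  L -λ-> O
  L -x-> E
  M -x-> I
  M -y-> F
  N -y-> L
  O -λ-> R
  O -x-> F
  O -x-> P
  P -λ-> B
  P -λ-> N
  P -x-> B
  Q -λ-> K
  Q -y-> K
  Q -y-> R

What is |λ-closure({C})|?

10

Start with {C}.
From C via λ: add P.
From P via λ: add B, N.
From B via λ: add A, H, O.
From H via λ: add Q.
From O via λ: add R.
From Q via λ: add K.
λ-closure = {A, B, C, H, K, N, O, P, Q, R}, which has 10 states.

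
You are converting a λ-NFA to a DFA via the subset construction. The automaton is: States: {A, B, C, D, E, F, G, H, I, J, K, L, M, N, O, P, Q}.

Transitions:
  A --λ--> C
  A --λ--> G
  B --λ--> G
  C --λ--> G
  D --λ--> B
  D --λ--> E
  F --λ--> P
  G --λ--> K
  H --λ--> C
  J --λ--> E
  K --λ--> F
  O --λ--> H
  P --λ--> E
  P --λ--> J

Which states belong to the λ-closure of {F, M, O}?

Start with {F, M, O}.
From F via λ: add P.
From O via λ: add H.
From H via λ: add C.
From P via λ: add E, J.
From C via λ: add G.
From G via λ: add K.
No new states can be added; the closed set is {C, E, F, G, H, J, K, M, O, P}.

{C, E, F, G, H, J, K, M, O, P}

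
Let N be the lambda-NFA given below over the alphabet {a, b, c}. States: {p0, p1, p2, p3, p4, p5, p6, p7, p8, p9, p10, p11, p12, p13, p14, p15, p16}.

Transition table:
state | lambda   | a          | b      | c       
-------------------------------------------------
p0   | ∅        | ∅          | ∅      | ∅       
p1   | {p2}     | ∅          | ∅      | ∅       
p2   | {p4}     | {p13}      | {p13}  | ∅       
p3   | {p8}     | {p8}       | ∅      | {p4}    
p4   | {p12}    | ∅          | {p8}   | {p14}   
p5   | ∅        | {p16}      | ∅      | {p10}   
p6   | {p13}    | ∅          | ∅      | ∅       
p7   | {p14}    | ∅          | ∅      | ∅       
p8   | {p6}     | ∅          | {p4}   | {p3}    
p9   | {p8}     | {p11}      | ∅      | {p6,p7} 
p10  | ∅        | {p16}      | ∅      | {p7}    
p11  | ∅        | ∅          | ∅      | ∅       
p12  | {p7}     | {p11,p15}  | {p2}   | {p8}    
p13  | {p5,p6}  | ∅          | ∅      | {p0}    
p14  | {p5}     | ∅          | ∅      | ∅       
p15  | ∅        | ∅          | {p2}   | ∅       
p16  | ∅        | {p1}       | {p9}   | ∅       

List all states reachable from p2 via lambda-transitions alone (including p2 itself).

{p2, p4, p5, p7, p12, p14}

Start with {p2}.
From p2 via lambda: add p4.
From p4 via lambda: add p12.
From p12 via lambda: add p7.
From p7 via lambda: add p14.
From p14 via lambda: add p5.
No new states can be added; the closed set is {p2, p4, p5, p7, p12, p14}.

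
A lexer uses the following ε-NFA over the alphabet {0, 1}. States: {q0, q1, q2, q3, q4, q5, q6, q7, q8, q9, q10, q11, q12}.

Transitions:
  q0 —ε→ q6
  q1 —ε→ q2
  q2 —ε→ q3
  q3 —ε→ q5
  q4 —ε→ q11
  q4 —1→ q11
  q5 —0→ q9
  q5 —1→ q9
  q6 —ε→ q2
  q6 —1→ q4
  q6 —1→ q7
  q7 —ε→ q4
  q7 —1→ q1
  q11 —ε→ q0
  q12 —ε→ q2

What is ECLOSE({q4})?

Start with {q4}.
From q4 via ε: add q11.
From q11 via ε: add q0.
From q0 via ε: add q6.
From q6 via ε: add q2.
From q2 via ε: add q3.
From q3 via ε: add q5.
No new states can be added; the closed set is {q0, q2, q3, q4, q5, q6, q11}.

{q0, q2, q3, q4, q5, q6, q11}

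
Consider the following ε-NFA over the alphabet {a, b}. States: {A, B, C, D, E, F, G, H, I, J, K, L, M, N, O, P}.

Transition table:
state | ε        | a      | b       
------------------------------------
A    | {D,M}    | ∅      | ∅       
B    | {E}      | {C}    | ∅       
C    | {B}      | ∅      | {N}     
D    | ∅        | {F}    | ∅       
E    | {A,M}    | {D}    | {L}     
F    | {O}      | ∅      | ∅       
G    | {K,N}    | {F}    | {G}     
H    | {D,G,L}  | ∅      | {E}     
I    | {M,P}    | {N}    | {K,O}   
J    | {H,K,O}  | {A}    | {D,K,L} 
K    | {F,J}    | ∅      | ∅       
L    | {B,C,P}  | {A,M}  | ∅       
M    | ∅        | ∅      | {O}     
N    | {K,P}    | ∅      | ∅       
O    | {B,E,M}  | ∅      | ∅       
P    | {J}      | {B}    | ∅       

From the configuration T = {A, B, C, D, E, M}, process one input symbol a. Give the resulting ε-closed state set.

B on a → {C}.
D on a → {F}.
E on a → {D}.
No a-transition from A, C, M.
Union after reading a: {C, D, F}.
Now take the ε-closure:
From C via ε: add B.
From F via ε: add O.
From B via ε: add E.
From O via ε: add M.
From E via ε: add A.
No new states can be added; the closed set is {A, B, C, D, E, F, M, O}.

{A, B, C, D, E, F, M, O}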